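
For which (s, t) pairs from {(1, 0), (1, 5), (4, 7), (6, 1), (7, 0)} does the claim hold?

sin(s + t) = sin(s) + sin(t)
Testing each pair:
(1, 0): LHS = sin(1) ≈ 0.8415, RHS = sin(1) ≈ 0.8415 → holds
(1, 5): LHS = sin(6) ≈ -0.2794, RHS = sin(5) + sin(1) ≈ -0.1175 → fails
(4, 7): LHS = sin(11) ≈ -1, RHS = sin(4) + sin(7) ≈ -0.09982 → fails
(6, 1): LHS = sin(7) ≈ 0.657, RHS = sin(6) + sin(1) ≈ 0.5621 → fails
(7, 0): LHS = sin(7) ≈ 0.657, RHS = sin(7) ≈ 0.657 → holds

2 of 5 pairs satisfy the claim.

Answer: (1, 0), (7, 0)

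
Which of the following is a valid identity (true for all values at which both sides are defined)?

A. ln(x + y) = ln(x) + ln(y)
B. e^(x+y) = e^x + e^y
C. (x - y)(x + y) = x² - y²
A: fails at (1, 2) — LHS = ln(3) ≈ 1.099, RHS = ln(2) ≈ 0.6931.
B: fails at (1, 4) — LHS = e^5 ≈ 148.4, RHS = e + e^4 ≈ 57.32.
C: holds — e.g. at (1, 4), both sides equal -15.

Answer: C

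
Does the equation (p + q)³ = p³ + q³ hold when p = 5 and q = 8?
Fails

Substituting p = 5, q = 8:

LHS = (5 + 8)³ = 2197
RHS = 5³ + 8³ = 637

LHS ≠ RHS, so the equation does not hold at this point.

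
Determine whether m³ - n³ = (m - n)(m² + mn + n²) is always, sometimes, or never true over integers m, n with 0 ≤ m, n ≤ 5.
Always true

The identity holds for every pair in the range. For instance at (m, n) = (1, 4): both sides equal -63.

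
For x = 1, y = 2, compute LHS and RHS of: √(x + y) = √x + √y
LHS = √(1 + 2) = √(3) ≈ 1.732
RHS = √1 + √2 = 1 + √(2) ≈ 2.414

LHS ≠ RHS (they differ by about 0.6822), so the equation does not hold here.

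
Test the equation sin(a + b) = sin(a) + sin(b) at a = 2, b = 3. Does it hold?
Fails

Substituting a = 2, b = 3:

LHS = sin(2 + 3) = sin(5) ≈ -0.9589
RHS = sin(2) + sin(3) ≈ 1.05

LHS ≠ RHS, so the equation does not hold at this point.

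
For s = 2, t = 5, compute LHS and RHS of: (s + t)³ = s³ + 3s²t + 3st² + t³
LHS = (2 + 5)³ = 343
RHS = 2³ + 3·2²·5 + 3·2·5² + 5³ = 343

LHS = RHS: the two sides agree.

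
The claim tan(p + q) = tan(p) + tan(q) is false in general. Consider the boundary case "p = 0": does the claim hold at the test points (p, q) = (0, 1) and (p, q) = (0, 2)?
At (0, 1): LHS = tan(1) ≈ 1.557, RHS = tan(1) ≈ 1.557 → equal
At (0, 2): LHS = tan(2) ≈ -2.185, RHS = tan(2) ≈ -2.185 → equal

So the claim does hold at both of these boundary points, even though it is not an identity.

Answer: Yes, holds at both test points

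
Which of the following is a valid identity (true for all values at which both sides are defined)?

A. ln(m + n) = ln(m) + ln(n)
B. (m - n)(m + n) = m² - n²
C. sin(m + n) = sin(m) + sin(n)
B

A: fails at (1, 5) — LHS = ln(6) ≈ 1.792, RHS = ln(5) ≈ 1.609.
B: holds — e.g. at (4, 6), both sides equal -20.
C: fails at (1, 3) — LHS = sin(4) ≈ -0.7568, RHS = sin(3) + sin(1) ≈ 0.9826.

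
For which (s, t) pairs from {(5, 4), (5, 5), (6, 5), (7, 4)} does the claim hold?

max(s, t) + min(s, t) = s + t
All pairs

Testing each pair:
(5, 4): LHS = 9, RHS = 9 → holds
(5, 5): LHS = 10, RHS = 10 → holds
(6, 5): LHS = 11, RHS = 11 → holds
(7, 4): LHS = 11, RHS = 11 → holds

Every pair satisfies the claim.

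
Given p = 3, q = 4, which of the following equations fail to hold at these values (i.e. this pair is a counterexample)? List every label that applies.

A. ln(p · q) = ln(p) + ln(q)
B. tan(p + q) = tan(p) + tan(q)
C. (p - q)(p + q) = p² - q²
Evaluating each claim at the given values:
A. LHS = ln(12) ≈ 2.485, RHS = ln(3) + ln(4) ≈ 2.485 → holds here (LHS = RHS)
B. LHS = tan(7) ≈ 0.8714, RHS = tan(3) + tan(4) ≈ 1.015 → fails here (LHS ≠ RHS)
C. LHS = -7, RHS = -7 → holds here (LHS = RHS)

Answer: B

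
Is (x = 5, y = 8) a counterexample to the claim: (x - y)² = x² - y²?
Substituting x = 5, y = 8:
LHS = (5 - 8)² = 9
RHS = 5² - 8² = -39

Since LHS ≠ RHS, this pair disproves the claim.

Answer: Yes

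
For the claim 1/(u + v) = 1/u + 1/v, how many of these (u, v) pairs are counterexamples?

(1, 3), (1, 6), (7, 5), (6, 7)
4

Testing each pair:
(1, 3): LHS = 1/4, RHS = 4/3 → counterexample
(1, 6): LHS = 1/7, RHS = 7/6 → counterexample
(7, 5): LHS = 1/12, RHS = 12/35 → counterexample
(6, 7): LHS = 1/13, RHS = 13/42 → counterexample

That makes 4 counterexamples.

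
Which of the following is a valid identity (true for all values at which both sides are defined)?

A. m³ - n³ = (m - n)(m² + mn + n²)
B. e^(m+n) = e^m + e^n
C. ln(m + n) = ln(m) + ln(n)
A: holds — e.g. at (5, 8), both sides equal -387.
B: fails at (4, 5) — LHS = e^9 ≈ 8103, RHS = e^4 + e^5 ≈ 203.
C: fails at (3, 5) — LHS = ln(8) ≈ 2.079, RHS = ln(3) + ln(5) ≈ 2.708.

Answer: A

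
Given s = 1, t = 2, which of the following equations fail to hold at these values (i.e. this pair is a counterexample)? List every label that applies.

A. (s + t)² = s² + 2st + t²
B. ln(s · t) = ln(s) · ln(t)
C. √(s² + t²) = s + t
Evaluating each claim at the given values:
A. LHS = 9, RHS = 9 → holds here (LHS = RHS)
B. LHS = ln(2) ≈ 0.6931, RHS = 0 → fails here (LHS ≠ RHS)
C. LHS = √(5) ≈ 2.236, RHS = 3 → fails here (LHS ≠ RHS)

Answer: B, C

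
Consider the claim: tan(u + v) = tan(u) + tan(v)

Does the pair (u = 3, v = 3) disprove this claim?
Yes

Substituting u = 3, v = 3:
LHS = tan(3 + 3) = tan(6) ≈ -0.291
RHS = tan(3) + tan(3) = 2·tan(3) ≈ -0.2851

Since LHS ≠ RHS, this pair disproves the claim.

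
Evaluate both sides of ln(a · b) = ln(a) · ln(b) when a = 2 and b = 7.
LHS = ln(2 · 7) = ln(14) ≈ 2.639
RHS = ln(2) · ln(7) ≈ 1.349

LHS ≠ RHS (they differ by about 1.29), so the equation does not hold here.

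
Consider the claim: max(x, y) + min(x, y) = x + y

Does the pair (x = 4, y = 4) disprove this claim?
Substituting x = 4, y = 4:
LHS = max(4, 4) + min(4, 4) = 8
RHS = 4 + 4 = 8

The sides agree, so this pair does not disprove the claim.

Answer: No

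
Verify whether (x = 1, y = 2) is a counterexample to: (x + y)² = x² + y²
Substituting x = 1, y = 2:
LHS = (1 + 2)² = 9
RHS = 1² + 2² = 5

Since LHS ≠ RHS, this pair disproves the claim.

Answer: Yes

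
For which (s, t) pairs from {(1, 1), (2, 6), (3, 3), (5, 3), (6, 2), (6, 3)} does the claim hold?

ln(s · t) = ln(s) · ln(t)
(1, 1)

Testing each pair:
(1, 1): LHS = 0, RHS = 0 → holds
(2, 6): LHS = ln(12) ≈ 2.485, RHS = ln(2)·ln(6) ≈ 1.242 → fails
(3, 3): LHS = ln(9) ≈ 2.197, RHS = ln(3)² ≈ 1.207 → fails
(5, 3): LHS = ln(15) ≈ 2.708, RHS = ln(3)·ln(5) ≈ 1.768 → fails
(6, 2): LHS = ln(12) ≈ 2.485, RHS = ln(2)·ln(6) ≈ 1.242 → fails
(6, 3): LHS = ln(18) ≈ 2.89, RHS = ln(3)·ln(6) ≈ 1.968 → fails

1 of 6 pairs satisfies the claim.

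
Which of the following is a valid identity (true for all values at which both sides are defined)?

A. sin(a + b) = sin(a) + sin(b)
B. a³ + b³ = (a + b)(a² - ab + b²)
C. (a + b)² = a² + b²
B

A: fails at (4, 5) — LHS = sin(9) ≈ 0.4121, RHS = sin(5) + sin(4) ≈ -1.716.
B: holds — e.g. at (2, 4), both sides equal 72.
C: fails at (2, 2) — LHS = 16, RHS = 8.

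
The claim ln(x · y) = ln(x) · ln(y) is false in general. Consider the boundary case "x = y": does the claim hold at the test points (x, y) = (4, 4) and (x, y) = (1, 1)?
At (4, 4): LHS = ln(16) ≈ 2.773 ≠ RHS = ln(4)² ≈ 1.922
At (1, 1): LHS = 0, RHS = 0 → equal

Answer: Only at (1, 1)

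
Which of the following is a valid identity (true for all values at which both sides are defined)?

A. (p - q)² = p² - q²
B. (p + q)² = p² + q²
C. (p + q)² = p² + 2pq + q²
A: fails at (3, 5) — LHS = 4, RHS = -16.
B: fails at (1, 1) — LHS = 4, RHS = 2.
C: holds — e.g. at (6, 7), both sides equal 169.

Answer: C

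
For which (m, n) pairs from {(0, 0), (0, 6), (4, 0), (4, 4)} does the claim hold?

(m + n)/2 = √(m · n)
Testing each pair:
(0, 0): LHS = 0, RHS = 0 → holds
(0, 6): LHS = 3, RHS = 0 → fails
(4, 0): LHS = 2, RHS = 0 → fails
(4, 4): LHS = 4, RHS = 4 → holds

2 of 4 pairs satisfy the claim.

Answer: (0, 0), (4, 4)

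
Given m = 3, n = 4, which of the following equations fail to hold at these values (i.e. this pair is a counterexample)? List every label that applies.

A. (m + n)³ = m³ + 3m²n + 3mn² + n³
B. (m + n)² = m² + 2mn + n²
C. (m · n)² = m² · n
C

Evaluating each claim at the given values:
A. LHS = 343, RHS = 343 → holds here (LHS = RHS)
B. LHS = 49, RHS = 49 → holds here (LHS = RHS)
C. LHS = 144, RHS = 36 → fails here (LHS ≠ RHS)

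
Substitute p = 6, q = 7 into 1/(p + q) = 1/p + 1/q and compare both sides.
LHS = 1/(6 + 7) = 1/13
RHS = 1/6 + 1/7 = 13/42

LHS ≠ RHS, so the equation does not hold here.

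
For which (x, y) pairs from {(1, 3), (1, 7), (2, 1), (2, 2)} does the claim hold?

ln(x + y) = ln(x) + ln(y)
(2, 2)

Testing each pair:
(1, 3): LHS = ln(4) ≈ 1.386, RHS = ln(3) ≈ 1.099 → fails
(1, 7): LHS = ln(8) ≈ 2.079, RHS = ln(7) ≈ 1.946 → fails
(2, 1): LHS = ln(3) ≈ 1.099, RHS = ln(2) ≈ 0.6931 → fails
(2, 2): LHS = ln(4) ≈ 1.386, RHS = 2·ln(2) ≈ 1.386 → holds

1 of 4 pairs satisfies the claim.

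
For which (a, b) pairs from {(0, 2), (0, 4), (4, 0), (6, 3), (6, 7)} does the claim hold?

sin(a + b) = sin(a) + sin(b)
(0, 2), (0, 4), (4, 0)

Testing each pair:
(0, 2): LHS = sin(2) ≈ 0.9093, RHS = sin(2) ≈ 0.9093 → holds
(0, 4): LHS = sin(4) ≈ -0.7568, RHS = sin(4) ≈ -0.7568 → holds
(4, 0): LHS = sin(4) ≈ -0.7568, RHS = sin(4) ≈ -0.7568 → holds
(6, 3): LHS = sin(9) ≈ 0.4121, RHS = sin(6) + sin(3) ≈ -0.1383 → fails
(6, 7): LHS = sin(13) ≈ 0.4202, RHS = sin(6) + sin(7) ≈ 0.3776 → fails

3 of 5 pairs satisfy the claim.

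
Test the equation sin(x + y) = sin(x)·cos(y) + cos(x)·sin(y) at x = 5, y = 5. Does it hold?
Holds

Substituting x = 5, y = 5:

LHS = sin(5 + 5) = sin(10) ≈ -0.544
RHS = sin(5)·cos(5) + cos(5)·sin(5) = 2·sin(5)·cos(5) ≈ -0.544

LHS = RHS, so the equation holds at this point.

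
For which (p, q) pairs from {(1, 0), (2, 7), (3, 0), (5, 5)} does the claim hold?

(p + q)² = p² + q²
Testing each pair:
(1, 0): LHS = 1, RHS = 1 → holds
(2, 7): LHS = 81, RHS = 53 → fails
(3, 0): LHS = 9, RHS = 9 → holds
(5, 5): LHS = 100, RHS = 50 → fails

2 of 4 pairs satisfy the claim.

Answer: (1, 0), (3, 0)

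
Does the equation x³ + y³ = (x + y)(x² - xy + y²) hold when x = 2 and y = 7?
Substituting x = 2, y = 7:

LHS = 2³ + 7³ = 351
RHS = (2 + 7)(2² - 2·7 + 7²) = 351

LHS = RHS, so the equation holds at this point.

Answer: Holds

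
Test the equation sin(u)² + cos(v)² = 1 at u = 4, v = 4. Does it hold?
Holds

Substituting u = 4, v = 4:

LHS = sin(4)² + cos(4)² = 1
RHS = 1

LHS = RHS, so the equation holds at this point.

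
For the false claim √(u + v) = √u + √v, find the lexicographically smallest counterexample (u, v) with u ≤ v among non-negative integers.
At (0, 5): both sides equal √(5) ≈ 2.236, so it holds there.

Substituting (1, 1) into the claim:
LHS = √(1 + 1) = √(2) ≈ 1.414
RHS = √1 + √1 = 2

Since LHS ≠ RHS, this pair disproves the claim, and no lexicographically smaller pair (u ≤ v, non-negative integers) does.

For instance (5, 6) is also a counterexample (LHS = √(11) ≈ 3.317, RHS = √(5) + √(6) ≈ 4.686), but it's lexicographically larger.

Answer: (u, v) = (1, 1)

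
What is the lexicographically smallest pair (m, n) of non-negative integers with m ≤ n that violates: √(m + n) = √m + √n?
(m, n) = (1, 1)

Substituting (1, 1) into the claim:
LHS = √(1 + 1) = √(2) ≈ 1.414
RHS = √1 + √1 = 2

Since LHS ≠ RHS, this pair disproves the claim, and no lexicographically smaller pair (m ≤ n, non-negative integers) does.

For instance (5, 6) is also a counterexample (LHS = √(11) ≈ 3.317, RHS = √(5) + √(6) ≈ 4.686), but it's lexicographically larger.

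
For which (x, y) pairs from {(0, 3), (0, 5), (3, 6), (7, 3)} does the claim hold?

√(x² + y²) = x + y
(0, 3), (0, 5)

Testing each pair:
(0, 3): LHS = 3, RHS = 3 → holds
(0, 5): LHS = 5, RHS = 5 → holds
(3, 6): LHS = 3·√(5) ≈ 6.708, RHS = 9 → fails
(7, 3): LHS = √(58) ≈ 7.616, RHS = 10 → fails

2 of 4 pairs satisfy the claim.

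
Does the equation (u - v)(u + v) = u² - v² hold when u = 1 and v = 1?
Holds

Substituting u = 1, v = 1:

LHS = (1 - 1)(1 + 1) = 0
RHS = 1² - 1² = 0

LHS = RHS, so the equation holds at this point.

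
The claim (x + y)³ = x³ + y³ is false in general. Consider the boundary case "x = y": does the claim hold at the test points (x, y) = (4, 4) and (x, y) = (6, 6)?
No, fails at both test points

At (4, 4): LHS = 512 ≠ RHS = 128
At (6, 6): LHS = 1728 ≠ RHS = 432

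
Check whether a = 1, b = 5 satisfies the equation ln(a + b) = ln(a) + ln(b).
Substituting a = 1, b = 5:

LHS = ln(1 + 5) = ln(6) ≈ 1.792
RHS = ln(1) + ln(5) = ln(5) ≈ 1.609

LHS ≠ RHS, so the equation does not hold at this point.

Answer: Fails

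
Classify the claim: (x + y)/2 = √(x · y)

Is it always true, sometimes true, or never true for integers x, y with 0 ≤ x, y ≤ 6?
It holds at (x, y) = (3, 3) (both sides equal 3), but fails at (x, y) = (6, 4) (LHS = 5, RHS = 2·√(6) ≈ 4.899).

Answer: Sometimes true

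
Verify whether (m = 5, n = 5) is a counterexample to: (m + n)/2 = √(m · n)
Substituting m = 5, n = 5:
LHS = (5 + 5)/2 = 5
RHS = √(5 · 5) = 5

The sides agree, so this pair does not disprove the claim.

Answer: No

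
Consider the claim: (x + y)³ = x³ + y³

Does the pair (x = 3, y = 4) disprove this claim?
Substituting x = 3, y = 4:
LHS = (3 + 4)³ = 343
RHS = 3³ + 4³ = 91

Since LHS ≠ RHS, this pair disproves the claim.

Answer: Yes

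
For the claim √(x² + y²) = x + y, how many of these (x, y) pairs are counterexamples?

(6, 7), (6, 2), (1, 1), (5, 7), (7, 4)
Testing each pair:
(6, 7): LHS = √(85) ≈ 9.22, RHS = 13 → counterexample
(6, 2): LHS = 2·√(10) ≈ 6.325, RHS = 8 → counterexample
(1, 1): LHS = √(2) ≈ 1.414, RHS = 2 → counterexample
(5, 7): LHS = √(74) ≈ 8.602, RHS = 12 → counterexample
(7, 4): LHS = √(65) ≈ 8.062, RHS = 11 → counterexample

That makes 5 counterexamples.

Answer: 5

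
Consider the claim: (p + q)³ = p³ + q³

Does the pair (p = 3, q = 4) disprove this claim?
Yes

Substituting p = 3, q = 4:
LHS = (3 + 4)³ = 343
RHS = 3³ + 4³ = 91

Since LHS ≠ RHS, this pair disproves the claim.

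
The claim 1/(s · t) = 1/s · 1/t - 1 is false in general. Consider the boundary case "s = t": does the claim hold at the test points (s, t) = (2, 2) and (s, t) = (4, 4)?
No, fails at both test points

At (2, 2): LHS = 1/4 ≠ RHS = -3/4
At (4, 4): LHS = 1/16 ≠ RHS = -15/16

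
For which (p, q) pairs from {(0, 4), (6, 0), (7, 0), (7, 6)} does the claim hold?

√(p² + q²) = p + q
Testing each pair:
(0, 4): LHS = 4, RHS = 4 → holds
(6, 0): LHS = 6, RHS = 6 → holds
(7, 0): LHS = 7, RHS = 7 → holds
(7, 6): LHS = √(85) ≈ 9.22, RHS = 13 → fails

3 of 4 pairs satisfy the claim.

Answer: (0, 4), (6, 0), (7, 0)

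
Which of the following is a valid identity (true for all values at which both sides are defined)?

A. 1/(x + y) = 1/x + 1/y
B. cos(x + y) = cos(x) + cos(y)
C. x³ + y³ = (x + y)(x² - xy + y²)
A: fails at (1, 2) — LHS = 1/3, RHS = 3/2.
B: fails at (3, 5) — LHS = cos(8) ≈ -0.1455, RHS = cos(3) + cos(5) ≈ -0.7063.
C: holds — e.g. at (1, 2), both sides equal 9.

Answer: C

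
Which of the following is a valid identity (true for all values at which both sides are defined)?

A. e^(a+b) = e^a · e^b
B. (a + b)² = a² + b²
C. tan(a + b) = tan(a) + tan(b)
A: holds — e.g. at (3, 4), both sides equal e^7 ≈ 1097.
B: fails at (3, 3) — LHS = 36, RHS = 18.
C: fails at (5, 8) — LHS = tan(13) ≈ 0.463, RHS = tan(8) + tan(5) ≈ -10.18.

Answer: A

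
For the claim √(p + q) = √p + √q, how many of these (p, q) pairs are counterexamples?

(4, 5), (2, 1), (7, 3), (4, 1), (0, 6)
4

Testing each pair:
(4, 5): LHS = 3, RHS = 2 + √(5) ≈ 4.236 → counterexample
(2, 1): LHS = √(3) ≈ 1.732, RHS = 1 + √(2) ≈ 2.414 → counterexample
(7, 3): LHS = √(10) ≈ 3.162, RHS = √(3) + √(7) ≈ 4.378 → counterexample
(4, 1): LHS = √(5) ≈ 2.236, RHS = 3 → counterexample
(0, 6): LHS = √(6) ≈ 2.449, RHS = √(6) ≈ 2.449 → satisfies claim

That makes 4 counterexamples.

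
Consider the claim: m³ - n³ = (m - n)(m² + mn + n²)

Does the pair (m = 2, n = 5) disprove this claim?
No

Substituting m = 2, n = 5:
LHS = 2³ - 5³ = -117
RHS = (2 - 5)(2² + 2·5 + 5²) = -117

The sides agree, so this pair does not disprove the claim.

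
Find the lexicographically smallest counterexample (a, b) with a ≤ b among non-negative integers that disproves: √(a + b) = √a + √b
At (0, 2): both sides equal √(2) ≈ 1.414, so it holds there.
At (0, 4): both sides equal 2, so it holds there.

Substituting (1, 1) into the claim:
LHS = √(1 + 1) = √(2) ≈ 1.414
RHS = √1 + √1 = 2

Since LHS ≠ RHS, this pair disproves the claim, and no lexicographically smaller pair (a ≤ b, non-negative integers) does.

For instance (1, 2) is also a counterexample (LHS = √(3) ≈ 1.732, RHS = 1 + √(2) ≈ 2.414), but it's lexicographically larger.

Answer: (a, b) = (1, 1)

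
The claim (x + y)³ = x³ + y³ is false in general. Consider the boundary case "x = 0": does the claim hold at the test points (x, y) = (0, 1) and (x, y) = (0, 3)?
At (0, 1): LHS = 1, RHS = 1 → equal
At (0, 3): LHS = 27, RHS = 27 → equal

So the claim does hold at both of these boundary points, even though it is not an identity.

Answer: Yes, holds at both test points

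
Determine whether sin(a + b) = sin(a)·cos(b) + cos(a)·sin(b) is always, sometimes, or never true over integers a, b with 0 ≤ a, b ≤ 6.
The identity holds for every pair in the range. For instance at (a, b) = (5, 1): both sides equal sin(6) ≈ -0.2794.

Answer: Always true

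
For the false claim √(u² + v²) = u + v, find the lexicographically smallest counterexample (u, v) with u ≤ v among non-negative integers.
(u, v) = (1, 1)

At (0, 6): both sides equal 6, so it holds there.
At (0, 7): both sides equal 7, so it holds there.

Substituting (1, 1) into the claim:
LHS = √(1² + 1²) = √(2) ≈ 1.414
RHS = 1 + 1 = 2

Since LHS ≠ RHS, this pair disproves the claim, and no lexicographically smaller pair (u ≤ v, non-negative integers) does.

For instance (6, 6) is also a counterexample (LHS = 6·√(2) ≈ 8.485, RHS = 12), but it's lexicographically larger.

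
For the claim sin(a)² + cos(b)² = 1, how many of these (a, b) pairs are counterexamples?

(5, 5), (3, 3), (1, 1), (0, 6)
Testing each pair:
(5, 5): LHS = cos(5)² + sin(5)² = 1, RHS = 1 → satisfies claim
(3, 3): LHS = sin(3)² + cos(3)² = 1, RHS = 1 → satisfies claim
(1, 1): LHS = cos(1)² + sin(1)² = 1, RHS = 1 → satisfies claim
(0, 6): LHS = cos(6)² ≈ 0.9219, RHS = 1 → counterexample

That makes 1 counterexample.

Answer: 1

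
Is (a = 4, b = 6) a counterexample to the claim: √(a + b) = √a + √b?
Substituting a = 4, b = 6:
LHS = √(4 + 6) = √(10) ≈ 3.162
RHS = √4 + √6 = 2 + √(6) ≈ 4.449

Since LHS ≠ RHS, this pair disproves the claim.

Answer: Yes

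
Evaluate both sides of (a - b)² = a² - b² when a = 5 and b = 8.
LHS = (5 - 8)² = 9
RHS = 5² - 8² = -39

LHS ≠ RHS, so the equation does not hold here.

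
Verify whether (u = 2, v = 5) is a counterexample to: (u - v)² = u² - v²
Yes

Substituting u = 2, v = 5:
LHS = (2 - 5)² = 9
RHS = 2² - 5² = -21

Since LHS ≠ RHS, this pair disproves the claim.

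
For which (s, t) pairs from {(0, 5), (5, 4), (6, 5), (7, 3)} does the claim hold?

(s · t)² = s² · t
(0, 5)

Testing each pair:
(0, 5): LHS = 0, RHS = 0 → holds
(5, 4): LHS = 400, RHS = 100 → fails
(6, 5): LHS = 900, RHS = 180 → fails
(7, 3): LHS = 441, RHS = 147 → fails

1 of 4 pairs satisfies the claim.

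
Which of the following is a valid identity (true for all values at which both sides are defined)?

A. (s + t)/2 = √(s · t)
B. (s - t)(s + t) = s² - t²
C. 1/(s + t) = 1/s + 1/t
B

A: fails at (3, 7) — LHS = 5, RHS = √(21) ≈ 4.583.
B: holds — e.g. at (0, 1), both sides equal -1.
C: fails at (2, 4) — LHS = 1/6, RHS = 3/4.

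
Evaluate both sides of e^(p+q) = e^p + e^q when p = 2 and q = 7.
LHS = e^(2+7) = e^9 ≈ 8103
RHS = e^2 + e^7 ≈ 1104

LHS ≠ RHS (they differ by about 6999), so the equation does not hold here.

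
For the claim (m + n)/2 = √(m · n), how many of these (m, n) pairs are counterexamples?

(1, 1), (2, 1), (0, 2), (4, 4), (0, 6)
Testing each pair:
(1, 1): LHS = 1, RHS = 1 → satisfies claim
(2, 1): LHS = 3/2, RHS = √(2) ≈ 1.414 → counterexample
(0, 2): LHS = 1, RHS = 0 → counterexample
(4, 4): LHS = 4, RHS = 4 → satisfies claim
(0, 6): LHS = 3, RHS = 0 → counterexample

That makes 3 counterexamples.

Answer: 3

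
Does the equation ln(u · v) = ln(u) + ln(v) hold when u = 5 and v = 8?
Holds

Substituting u = 5, v = 8:

LHS = ln(5 · 8) = ln(40) ≈ 3.689
RHS = ln(5) + ln(8) ≈ 3.689

LHS = RHS, so the equation holds at this point.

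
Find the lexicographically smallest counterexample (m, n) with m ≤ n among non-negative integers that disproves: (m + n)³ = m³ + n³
At (0, 0): both sides equal 0, so it holds there.

Substituting (1, 1) into the claim:
LHS = (1 + 1)³ = 8
RHS = 1³ + 1³ = 2

Since LHS ≠ RHS, this pair disproves the claim, and no lexicographically smaller pair (m ≤ n, non-negative integers) does.

For instance (5, 5) is also a counterexample (LHS = 1000, RHS = 250), but it's lexicographically larger.

Answer: (m, n) = (1, 1)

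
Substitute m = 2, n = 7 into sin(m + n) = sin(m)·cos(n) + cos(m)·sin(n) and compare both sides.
LHS = sin(2 + 7) = sin(9) ≈ 0.4121
RHS = sin(2)·cos(7) + cos(2)·sin(7) = sin(7)·cos(2) + sin(2)·cos(7) ≈ 0.4121

LHS = RHS: the two sides agree.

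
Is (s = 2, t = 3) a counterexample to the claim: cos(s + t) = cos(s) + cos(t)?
Substituting s = 2, t = 3:
LHS = cos(2 + 3) = cos(5) ≈ 0.2837
RHS = cos(2) + cos(3) ≈ -1.406

Since LHS ≠ RHS, this pair disproves the claim.

Answer: Yes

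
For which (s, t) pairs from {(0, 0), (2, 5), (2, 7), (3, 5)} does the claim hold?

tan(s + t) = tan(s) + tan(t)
(0, 0)

Testing each pair:
(0, 0): LHS = 0, RHS = 0 → holds
(2, 5): LHS = tan(7) ≈ 0.8714, RHS = tan(5) + tan(2) ≈ -5.566 → fails
(2, 7): LHS = tan(9) ≈ -0.4523, RHS = tan(2) + tan(7) ≈ -1.314 → fails
(3, 5): LHS = tan(8) ≈ -6.8, RHS = tan(5) + tan(3) ≈ -3.523 → fails

1 of 4 pairs satisfies the claim.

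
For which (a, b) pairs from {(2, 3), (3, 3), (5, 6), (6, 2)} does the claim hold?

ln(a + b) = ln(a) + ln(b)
None

Testing each pair:
(2, 3): LHS = ln(5) ≈ 1.609, RHS = ln(2) + ln(3) ≈ 1.792 → fails
(3, 3): LHS = ln(6) ≈ 1.792, RHS = 2·ln(3) ≈ 2.197 → fails
(5, 6): LHS = ln(11) ≈ 2.398, RHS = ln(5) + ln(6) ≈ 3.401 → fails
(6, 2): LHS = ln(8) ≈ 2.079, RHS = ln(2) + ln(6) ≈ 2.485 → fails

No pair satisfies the claim.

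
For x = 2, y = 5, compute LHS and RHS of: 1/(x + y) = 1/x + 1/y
LHS = 1/(2 + 5) = 1/7
RHS = 1/2 + 1/5 = 7/10

LHS ≠ RHS, so the equation does not hold here.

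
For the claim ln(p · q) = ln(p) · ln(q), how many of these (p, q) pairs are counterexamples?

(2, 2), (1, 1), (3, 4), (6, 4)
3

Testing each pair:
(2, 2): LHS = ln(4) ≈ 1.386, RHS = ln(2)² ≈ 0.4805 → counterexample
(1, 1): LHS = 0, RHS = 0 → satisfies claim
(3, 4): LHS = ln(12) ≈ 2.485, RHS = ln(3)·ln(4) ≈ 1.523 → counterexample
(6, 4): LHS = ln(24) ≈ 3.178, RHS = ln(4)·ln(6) ≈ 2.484 → counterexample

That makes 3 counterexamples.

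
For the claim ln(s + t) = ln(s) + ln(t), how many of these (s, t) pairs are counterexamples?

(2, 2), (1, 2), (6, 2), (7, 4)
3

Testing each pair:
(2, 2): LHS = ln(4) ≈ 1.386, RHS = 2·ln(2) ≈ 1.386 → satisfies claim
(1, 2): LHS = ln(3) ≈ 1.099, RHS = ln(2) ≈ 0.6931 → counterexample
(6, 2): LHS = ln(8) ≈ 2.079, RHS = ln(2) + ln(6) ≈ 2.485 → counterexample
(7, 4): LHS = ln(11) ≈ 2.398, RHS = ln(4) + ln(7) ≈ 3.332 → counterexample

That makes 3 counterexamples.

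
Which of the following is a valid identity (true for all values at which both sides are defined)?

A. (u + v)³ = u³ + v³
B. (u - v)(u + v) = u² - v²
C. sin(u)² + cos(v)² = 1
A: fails at (3, 4) — LHS = 343, RHS = 91.
B: holds — e.g. at (4, 4), both sides equal 0.
C: fails at (2, 4) — LHS = cos(4)² + sin(2)² ≈ 1.254, RHS = 1.

Answer: B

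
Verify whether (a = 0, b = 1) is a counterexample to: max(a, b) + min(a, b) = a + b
Substituting a = 0, b = 1:
LHS = max(0, 1) + min(0, 1) = 1
RHS = 0 + 1 = 1

The sides agree, so this pair does not disprove the claim.

Answer: No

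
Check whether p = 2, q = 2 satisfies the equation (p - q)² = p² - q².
Substituting p = 2, q = 2:

LHS = (2 - 2)² = 0
RHS = 2² - 2² = 0

LHS = RHS, so the equation holds at this point.

Answer: Holds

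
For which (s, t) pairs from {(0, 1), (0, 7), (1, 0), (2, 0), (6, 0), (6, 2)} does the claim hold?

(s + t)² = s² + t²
Testing each pair:
(0, 1): LHS = 1, RHS = 1 → holds
(0, 7): LHS = 49, RHS = 49 → holds
(1, 0): LHS = 1, RHS = 1 → holds
(2, 0): LHS = 4, RHS = 4 → holds
(6, 0): LHS = 36, RHS = 36 → holds
(6, 2): LHS = 64, RHS = 40 → fails

5 of 6 pairs satisfy the claim.

Answer: (0, 1), (0, 7), (1, 0), (2, 0), (6, 0)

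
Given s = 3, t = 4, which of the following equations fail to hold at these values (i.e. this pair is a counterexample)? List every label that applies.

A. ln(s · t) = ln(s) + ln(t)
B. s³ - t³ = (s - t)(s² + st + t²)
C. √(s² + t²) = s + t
C

Evaluating each claim at the given values:
A. LHS = ln(12) ≈ 2.485, RHS = ln(3) + ln(4) ≈ 2.485 → holds here (LHS = RHS)
B. LHS = -37, RHS = -37 → holds here (LHS = RHS)
C. LHS = 5, RHS = 7 → fails here (LHS ≠ RHS)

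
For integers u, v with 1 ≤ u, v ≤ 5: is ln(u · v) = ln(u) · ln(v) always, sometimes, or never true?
It holds at (u, v) = (1, 1) (both sides equal 0), but fails at (u, v) = (1, 5) (LHS = ln(5) ≈ 1.609, RHS = 0).

Answer: Sometimes true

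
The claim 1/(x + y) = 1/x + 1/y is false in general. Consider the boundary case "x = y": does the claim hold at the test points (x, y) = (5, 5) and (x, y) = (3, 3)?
No, fails at both test points

At (5, 5): LHS = 1/10 ≠ RHS = 2/5
At (3, 3): LHS = 1/6 ≠ RHS = 2/3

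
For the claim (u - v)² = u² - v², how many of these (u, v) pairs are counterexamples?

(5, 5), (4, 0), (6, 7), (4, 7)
Testing each pair:
(5, 5): LHS = 0, RHS = 0 → satisfies claim
(4, 0): LHS = 16, RHS = 16 → satisfies claim
(6, 7): LHS = 1, RHS = -13 → counterexample
(4, 7): LHS = 9, RHS = -33 → counterexample

That makes 2 counterexamples.

Answer: 2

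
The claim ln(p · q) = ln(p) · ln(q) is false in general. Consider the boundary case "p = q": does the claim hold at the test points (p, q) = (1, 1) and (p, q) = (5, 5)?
Only at (1, 1)

At (1, 1): LHS = 0, RHS = 0 → equal
At (5, 5): LHS = ln(25) ≈ 3.219 ≠ RHS = ln(5)² ≈ 2.59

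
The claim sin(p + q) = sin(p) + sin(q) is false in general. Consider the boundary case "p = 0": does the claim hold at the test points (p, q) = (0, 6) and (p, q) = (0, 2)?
Yes, holds at both test points

At (0, 6): LHS = sin(6) ≈ -0.2794, RHS = sin(6) ≈ -0.2794 → equal
At (0, 2): LHS = sin(2) ≈ 0.9093, RHS = sin(2) ≈ 0.9093 → equal

So the claim does hold at both of these boundary points, even though it is not an identity.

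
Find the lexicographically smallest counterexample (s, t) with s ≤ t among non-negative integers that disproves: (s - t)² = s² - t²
Substituting (0, 1) into the claim:
LHS = (0 - 1)² = 1
RHS = 0² - 1² = -1

Since LHS ≠ RHS, this pair disproves the claim, and no lexicographically smaller pair (s ≤ t, non-negative integers) does.

For instance (4, 7) is also a counterexample (LHS = 9, RHS = -33), but it's lexicographically larger.

Answer: (s, t) = (0, 1)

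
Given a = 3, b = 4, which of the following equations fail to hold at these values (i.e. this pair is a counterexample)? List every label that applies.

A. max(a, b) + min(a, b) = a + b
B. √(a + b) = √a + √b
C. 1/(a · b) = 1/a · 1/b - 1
Evaluating each claim at the given values:
A. LHS = 7, RHS = 7 → holds here (LHS = RHS)
B. LHS = √(7) ≈ 2.646, RHS = √(3) + 2 ≈ 3.732 → fails here (LHS ≠ RHS)
C. LHS = 1/12, RHS = -11/12 → fails here (LHS ≠ RHS)

Answer: B, C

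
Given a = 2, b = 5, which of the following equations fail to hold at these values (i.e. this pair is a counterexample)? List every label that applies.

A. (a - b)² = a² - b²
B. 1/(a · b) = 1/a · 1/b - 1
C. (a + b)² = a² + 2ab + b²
A, B

Evaluating each claim at the given values:
A. LHS = 9, RHS = -21 → fails here (LHS ≠ RHS)
B. LHS = 1/10, RHS = -9/10 → fails here (LHS ≠ RHS)
C. LHS = 49, RHS = 49 → holds here (LHS = RHS)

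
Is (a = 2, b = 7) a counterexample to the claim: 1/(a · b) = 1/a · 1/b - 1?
Substituting a = 2, b = 7:
LHS = 1/(2 · 7) = 1/14
RHS = 1/2 · 1/7 - 1 = -13/14

Since LHS ≠ RHS, this pair disproves the claim.

Answer: Yes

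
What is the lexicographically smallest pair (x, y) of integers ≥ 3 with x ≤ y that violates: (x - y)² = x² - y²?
(x, y) = (3, 4)

Substituting (3, 4) into the claim:
LHS = (3 - 4)² = 1
RHS = 3² - 4² = -7

Since LHS ≠ RHS, this pair disproves the claim, and no lexicographically smaller pair (x ≤ y, integers ≥ 3) does.

For instance (3, 10) is also a counterexample (LHS = 49, RHS = -91), but it's lexicographically larger.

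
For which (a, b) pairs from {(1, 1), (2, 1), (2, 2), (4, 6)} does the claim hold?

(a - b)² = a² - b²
(1, 1), (2, 2)

Testing each pair:
(1, 1): LHS = 0, RHS = 0 → holds
(2, 1): LHS = 1, RHS = 3 → fails
(2, 2): LHS = 0, RHS = 0 → holds
(4, 6): LHS = 4, RHS = -20 → fails

2 of 4 pairs satisfy the claim.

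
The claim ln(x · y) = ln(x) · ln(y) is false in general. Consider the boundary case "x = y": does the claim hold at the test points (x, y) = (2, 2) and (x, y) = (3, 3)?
No, fails at both test points

At (2, 2): LHS = ln(4) ≈ 1.386 ≠ RHS = ln(2)² ≈ 0.4805
At (3, 3): LHS = ln(9) ≈ 2.197 ≠ RHS = ln(3)² ≈ 1.207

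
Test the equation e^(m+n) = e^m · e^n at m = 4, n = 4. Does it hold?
Substituting m = 4, n = 4:

LHS = e^(4+4) = e^8 ≈ 2981
RHS = e^4 · e^4 = e^8 ≈ 2981

LHS = RHS, so the equation holds at this point.

Answer: Holds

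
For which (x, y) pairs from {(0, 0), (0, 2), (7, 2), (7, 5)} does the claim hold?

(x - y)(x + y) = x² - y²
All pairs

Testing each pair:
(0, 0): LHS = 0, RHS = 0 → holds
(0, 2): LHS = -4, RHS = -4 → holds
(7, 2): LHS = 45, RHS = 45 → holds
(7, 5): LHS = 24, RHS = 24 → holds

Every pair satisfies the claim.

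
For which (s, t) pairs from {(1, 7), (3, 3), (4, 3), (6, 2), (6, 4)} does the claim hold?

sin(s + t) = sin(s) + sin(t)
Testing each pair:
(1, 7): LHS = sin(8) ≈ 0.9894, RHS = sin(7) + sin(1) ≈ 1.498 → fails
(3, 3): LHS = sin(6) ≈ -0.2794, RHS = 2·sin(3) ≈ 0.2822 → fails
(4, 3): LHS = sin(7) ≈ 0.657, RHS = sin(4) + sin(3) ≈ -0.6157 → fails
(6, 2): LHS = sin(8) ≈ 0.9894, RHS = sin(6) + sin(2) ≈ 0.6299 → fails
(6, 4): LHS = sin(10) ≈ -0.544, RHS = sin(4) + sin(6) ≈ -1.036 → fails

No pair satisfies the claim.

Answer: None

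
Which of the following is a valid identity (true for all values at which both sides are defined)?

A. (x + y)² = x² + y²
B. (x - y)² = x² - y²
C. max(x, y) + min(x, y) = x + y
A: fails at (1, 5) — LHS = 36, RHS = 26.
B: fails at (3, 4) — LHS = 1, RHS = -7.
C: holds — e.g. at (2, 5), both sides equal 7.

Answer: C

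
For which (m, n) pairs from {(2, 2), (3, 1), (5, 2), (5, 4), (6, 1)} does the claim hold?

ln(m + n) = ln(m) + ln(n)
Testing each pair:
(2, 2): LHS = ln(4) ≈ 1.386, RHS = 2·ln(2) ≈ 1.386 → holds
(3, 1): LHS = ln(4) ≈ 1.386, RHS = ln(3) ≈ 1.099 → fails
(5, 2): LHS = ln(7) ≈ 1.946, RHS = ln(2) + ln(5) ≈ 2.303 → fails
(5, 4): LHS = ln(9) ≈ 2.197, RHS = ln(4) + ln(5) ≈ 2.996 → fails
(6, 1): LHS = ln(7) ≈ 1.946, RHS = ln(6) ≈ 1.792 → fails

1 of 5 pairs satisfies the claim.

Answer: (2, 2)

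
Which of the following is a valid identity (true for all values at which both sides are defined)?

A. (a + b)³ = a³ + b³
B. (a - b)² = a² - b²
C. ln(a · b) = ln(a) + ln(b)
C

A: fails at (4, 5) — LHS = 729, RHS = 189.
B: fails at (3, 7) — LHS = 16, RHS = -40.
C: holds — e.g. at (1, 5), both sides equal ln(5) ≈ 1.609.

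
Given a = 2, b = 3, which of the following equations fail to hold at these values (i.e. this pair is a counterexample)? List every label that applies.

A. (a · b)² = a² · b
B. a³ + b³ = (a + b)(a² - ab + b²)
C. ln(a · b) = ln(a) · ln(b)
Evaluating each claim at the given values:
A. LHS = 36, RHS = 12 → fails here (LHS ≠ RHS)
B. LHS = 35, RHS = 35 → holds here (LHS = RHS)
C. LHS = ln(6) ≈ 1.792, RHS = ln(2)·ln(3) ≈ 0.7615 → fails here (LHS ≠ RHS)

Answer: A, C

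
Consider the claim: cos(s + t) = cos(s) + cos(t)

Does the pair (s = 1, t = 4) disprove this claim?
Yes

Substituting s = 1, t = 4:
LHS = cos(1 + 4) = cos(5) ≈ 0.2837
RHS = cos(1) + cos(4) ≈ -0.1133

Since LHS ≠ RHS, this pair disproves the claim.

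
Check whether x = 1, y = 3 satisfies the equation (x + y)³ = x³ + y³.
Substituting x = 1, y = 3:

LHS = (1 + 3)³ = 64
RHS = 1³ + 3³ = 28

LHS ≠ RHS, so the equation does not hold at this point.

Answer: Fails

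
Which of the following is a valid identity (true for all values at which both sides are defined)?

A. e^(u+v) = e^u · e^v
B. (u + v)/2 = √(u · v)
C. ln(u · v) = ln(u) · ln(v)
A: holds — e.g. at (2, 4), both sides equal e^6 ≈ 403.4.
B: fails at (6, 7) — LHS = 13/2, RHS = √(42) ≈ 6.481.
C: fails at (1, 4) — LHS = ln(4) ≈ 1.386, RHS = 0.

Answer: A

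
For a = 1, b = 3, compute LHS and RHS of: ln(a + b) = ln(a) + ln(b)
LHS = ln(1 + 3) = ln(4) ≈ 1.386
RHS = ln(1) + ln(3) = ln(3) ≈ 1.099

LHS ≠ RHS (they differ by about 0.2877), so the equation does not hold here.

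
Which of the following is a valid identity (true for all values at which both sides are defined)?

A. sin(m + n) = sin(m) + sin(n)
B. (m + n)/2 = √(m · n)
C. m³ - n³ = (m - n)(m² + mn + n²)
A: fails at (1, 2) — LHS = sin(3) ≈ 0.1411, RHS = sin(1) + sin(2) ≈ 1.751.
B: fails at (3, 7) — LHS = 5, RHS = √(21) ≈ 4.583.
C: holds — e.g. at (3, 7), both sides equal -316.

Answer: C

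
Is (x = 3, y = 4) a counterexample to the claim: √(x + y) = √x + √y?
Yes

Substituting x = 3, y = 4:
LHS = √(3 + 4) = √(7) ≈ 2.646
RHS = √3 + √4 = √(3) + 2 ≈ 3.732

Since LHS ≠ RHS, this pair disproves the claim.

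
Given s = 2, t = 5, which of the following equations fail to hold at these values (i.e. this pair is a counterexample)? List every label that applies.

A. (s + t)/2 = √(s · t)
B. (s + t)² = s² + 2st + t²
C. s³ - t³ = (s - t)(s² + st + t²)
A

Evaluating each claim at the given values:
A. LHS = 7/2, RHS = √(10) ≈ 3.162 → fails here (LHS ≠ RHS)
B. LHS = 49, RHS = 49 → holds here (LHS = RHS)
C. LHS = -117, RHS = -117 → holds here (LHS = RHS)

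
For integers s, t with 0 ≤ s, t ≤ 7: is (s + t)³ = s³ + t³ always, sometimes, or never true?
It holds at (s, t) = (0, 7) (both sides equal 343), but fails at (s, t) = (4, 2) (LHS = 216, RHS = 72).

Answer: Sometimes true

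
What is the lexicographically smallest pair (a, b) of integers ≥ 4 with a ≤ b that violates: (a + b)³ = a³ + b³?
Substituting (4, 4) into the claim:
LHS = (4 + 4)³ = 512
RHS = 4³ + 4³ = 128

Since LHS ≠ RHS, this pair disproves the claim, and no lexicographically smaller pair (a ≤ b, integers ≥ 4) does.

For instance (10, 11) is also a counterexample (LHS = 9261, RHS = 2331), but it's lexicographically larger.

Answer: (a, b) = (4, 4)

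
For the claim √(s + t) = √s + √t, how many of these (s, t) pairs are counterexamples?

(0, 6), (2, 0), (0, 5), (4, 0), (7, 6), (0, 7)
1

Testing each pair:
(0, 6): LHS = √(6) ≈ 2.449, RHS = √(6) ≈ 2.449 → satisfies claim
(2, 0): LHS = √(2) ≈ 1.414, RHS = √(2) ≈ 1.414 → satisfies claim
(0, 5): LHS = √(5) ≈ 2.236, RHS = √(5) ≈ 2.236 → satisfies claim
(4, 0): LHS = 2, RHS = 2 → satisfies claim
(7, 6): LHS = √(13) ≈ 3.606, RHS = √(6) + √(7) ≈ 5.095 → counterexample
(0, 7): LHS = √(7) ≈ 2.646, RHS = √(7) ≈ 2.646 → satisfies claim

That makes 1 counterexample.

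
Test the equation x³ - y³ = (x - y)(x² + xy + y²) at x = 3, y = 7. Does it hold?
Holds

Substituting x = 3, y = 7:

LHS = 3³ - 7³ = -316
RHS = (3 - 7)(3² + 3·7 + 7²) = -316

LHS = RHS, so the equation holds at this point.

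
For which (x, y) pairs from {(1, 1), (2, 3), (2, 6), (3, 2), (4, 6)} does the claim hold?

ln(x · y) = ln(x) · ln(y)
(1, 1)

Testing each pair:
(1, 1): LHS = 0, RHS = 0 → holds
(2, 3): LHS = ln(6) ≈ 1.792, RHS = ln(2)·ln(3) ≈ 0.7615 → fails
(2, 6): LHS = ln(12) ≈ 2.485, RHS = ln(2)·ln(6) ≈ 1.242 → fails
(3, 2): LHS = ln(6) ≈ 1.792, RHS = ln(2)·ln(3) ≈ 0.7615 → fails
(4, 6): LHS = ln(24) ≈ 3.178, RHS = ln(4)·ln(6) ≈ 2.484 → fails

1 of 5 pairs satisfies the claim.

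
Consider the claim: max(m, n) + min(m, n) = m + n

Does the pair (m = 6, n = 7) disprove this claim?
No

Substituting m = 6, n = 7:
LHS = max(6, 7) + min(6, 7) = 13
RHS = 6 + 7 = 13

The sides agree, so this pair does not disprove the claim.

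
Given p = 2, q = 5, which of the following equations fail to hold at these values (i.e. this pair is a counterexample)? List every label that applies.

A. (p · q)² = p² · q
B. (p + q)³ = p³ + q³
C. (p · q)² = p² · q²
Evaluating each claim at the given values:
A. LHS = 100, RHS = 20 → fails here (LHS ≠ RHS)
B. LHS = 343, RHS = 133 → fails here (LHS ≠ RHS)
C. LHS = 100, RHS = 100 → holds here (LHS = RHS)

Answer: A, B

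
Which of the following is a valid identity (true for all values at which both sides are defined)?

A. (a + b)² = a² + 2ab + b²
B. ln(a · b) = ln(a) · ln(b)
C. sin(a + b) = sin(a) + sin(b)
A: holds — e.g. at (2, 7), both sides equal 81.
B: fails at (3, 3) — LHS = ln(9) ≈ 2.197, RHS = ln(3)² ≈ 1.207.
C: fails at (4, 5) — LHS = sin(9) ≈ 0.4121, RHS = sin(5) + sin(4) ≈ -1.716.

Answer: A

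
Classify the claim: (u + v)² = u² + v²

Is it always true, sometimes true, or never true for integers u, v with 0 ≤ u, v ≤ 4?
Sometimes true

It holds at (u, v) = (4, 0) (both sides equal 16), but fails at (u, v) = (1, 4) (LHS = 25, RHS = 17).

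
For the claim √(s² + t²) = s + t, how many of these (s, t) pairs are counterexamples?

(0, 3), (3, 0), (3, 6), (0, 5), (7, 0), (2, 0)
Testing each pair:
(0, 3): LHS = 3, RHS = 3 → satisfies claim
(3, 0): LHS = 3, RHS = 3 → satisfies claim
(3, 6): LHS = 3·√(5) ≈ 6.708, RHS = 9 → counterexample
(0, 5): LHS = 5, RHS = 5 → satisfies claim
(7, 0): LHS = 7, RHS = 7 → satisfies claim
(2, 0): LHS = 2, RHS = 2 → satisfies claim

That makes 1 counterexample.

Answer: 1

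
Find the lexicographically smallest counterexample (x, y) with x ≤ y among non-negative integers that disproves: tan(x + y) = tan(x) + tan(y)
(x, y) = (1, 1)

At (0, 1): both sides equal tan(1) ≈ 1.557, so it holds there.
At (0, 7): both sides equal tan(7) ≈ 0.8714, so it holds there.

Substituting (1, 1) into the claim:
LHS = tan(1 + 1) = tan(2) ≈ -2.185
RHS = tan(1) + tan(1) = 2·tan(1) ≈ 3.115

Since LHS ≠ RHS, this pair disproves the claim, and no lexicographically smaller pair (x ≤ y, non-negative integers) does.

For instance (2, 5) is also a counterexample (LHS = tan(7) ≈ 0.8714, RHS = tan(5) + tan(2) ≈ -5.566), but it's lexicographically larger.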